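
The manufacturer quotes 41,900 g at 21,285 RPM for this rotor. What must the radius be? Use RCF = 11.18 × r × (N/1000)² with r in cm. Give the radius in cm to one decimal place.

RCF = 11.18 × r × (N/1000)²
41900 = 11.18 × r × (21.285)²
r = 41900 / (11.18 × 453.051225) = 41900 / 5065.113 ≈ 8.272 cm

8.3 cm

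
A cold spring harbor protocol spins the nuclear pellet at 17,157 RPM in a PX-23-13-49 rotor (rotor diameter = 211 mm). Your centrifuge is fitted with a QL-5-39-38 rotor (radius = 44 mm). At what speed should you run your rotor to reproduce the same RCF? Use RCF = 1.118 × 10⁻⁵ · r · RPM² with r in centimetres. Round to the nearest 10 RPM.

26570 RPM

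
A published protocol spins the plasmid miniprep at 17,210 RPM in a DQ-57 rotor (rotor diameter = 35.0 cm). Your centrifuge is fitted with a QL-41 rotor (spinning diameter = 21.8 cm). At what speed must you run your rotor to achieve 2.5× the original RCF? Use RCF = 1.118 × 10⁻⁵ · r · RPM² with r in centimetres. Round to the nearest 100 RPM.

Original rotor: r = 35.0 / 2 = 17.5 cm
RCF_original = 1.118 × 10⁻⁵ × 17.5 × (17210)² = 1.118 × 10⁻⁵ × 17.5 × 296,184,100 ≈ 57,948.4 × g
Target RCF = 2.5 × 57,948.4 ≈ 144,871 × g
Your rotor: r = 21.8 / 2 = 10.9 cm
144,871 = 1.118 × 10⁻⁵ × 10.9 × N²
N² = 144,871 / (12.1862 × 10⁻⁵) = 1,188,811,935
N ≈ √1,188,811,935 ≈ 34,479.2

34500 RPM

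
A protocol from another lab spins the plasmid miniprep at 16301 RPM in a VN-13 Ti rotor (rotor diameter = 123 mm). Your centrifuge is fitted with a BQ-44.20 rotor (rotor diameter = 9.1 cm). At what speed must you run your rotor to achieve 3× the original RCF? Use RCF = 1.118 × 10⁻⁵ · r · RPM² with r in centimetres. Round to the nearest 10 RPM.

32830 RPM

Original rotor: r = 123 mm / 2 = 61.5 mm = 6.15 cm
RCF_original = 1.118 × 10⁻⁵ × 6.15 × (16301)² = 1.118 × 10⁻⁵ × 6.15 × 265,722,601 ≈ 18,270.3 × g
Target RCF = 3 × 18,270.3 ≈ 54,810.9 × g
Your rotor: r = 9.1 / 2 = 4.55 cm
54,810.9 = 1.118 × 10⁻⁵ × 4.55 × N²
N² = 54,810.9 / (5.0869 × 10⁻⁵) = 1,077,491,203
N ≈ √1,077,491,203 ≈ 32,825.2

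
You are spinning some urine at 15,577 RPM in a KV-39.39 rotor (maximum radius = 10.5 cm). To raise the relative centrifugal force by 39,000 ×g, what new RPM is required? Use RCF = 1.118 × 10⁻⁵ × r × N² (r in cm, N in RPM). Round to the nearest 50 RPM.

Current RCF = 1.118 × 10⁻⁵ × 10.5 × (15577)² = 1.118 × 10⁻⁵ × 10.5 × 242,642,929 ≈ 28,483.9 × g
Target RCF = 28,483.9 + 39,000 = 67,483.9 × g
N² = 67,483.9 / (11.739 × 10⁻⁵) = 574,869,239
N ≈ √574,869,239 ≈ 23,976.4

24000 RPM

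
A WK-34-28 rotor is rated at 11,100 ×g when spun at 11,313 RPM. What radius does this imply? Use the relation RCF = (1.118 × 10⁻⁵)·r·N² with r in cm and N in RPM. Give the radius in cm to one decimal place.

RCF = 1.118 × 10⁻⁵ × r × N²
11100 = 1.118 × 10⁻⁵ × r × (11313)²
r = 11100 / (1.118 × 10⁻⁵ × 127,983,969) = 11100 / 1430.861 ≈ 7.758 cm

r ≈ 7.8 cm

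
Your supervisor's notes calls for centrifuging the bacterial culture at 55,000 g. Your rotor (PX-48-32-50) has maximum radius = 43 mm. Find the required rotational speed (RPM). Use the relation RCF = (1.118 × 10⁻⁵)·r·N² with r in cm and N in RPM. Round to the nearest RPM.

r = 43 mm = 4.3 cm
55,000 = 1.118 × 10⁻⁵ × 4.3 × N²
N² = 55,000 / (4.8074 × 10⁻⁵) = 1,144,069,559
N ≈ √1,144,069,559 ≈ 33,824.1

≈ 33824 RPM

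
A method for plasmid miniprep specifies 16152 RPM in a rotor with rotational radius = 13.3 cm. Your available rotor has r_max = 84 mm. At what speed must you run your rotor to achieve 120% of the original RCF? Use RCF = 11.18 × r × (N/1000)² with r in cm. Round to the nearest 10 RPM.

≈ 22260 RPM

RCF_original = 11.18 × 13.3 × (16.152)² = 11.18 × 13.3 × 260.887104 ≈ 38,792.3 × g
Target RCF = 1.2 × 38,792.3 ≈ 46,550.8 × g
Your rotor: r = 84 mm = 8.4 cm
46,550.8 = 11.18 × 8.4 × (N/1000)²
(N/1000)² = 46,550.8 / 93.912 = 495.6853
N = 1000 × √495.6853 ≈ 22,264.0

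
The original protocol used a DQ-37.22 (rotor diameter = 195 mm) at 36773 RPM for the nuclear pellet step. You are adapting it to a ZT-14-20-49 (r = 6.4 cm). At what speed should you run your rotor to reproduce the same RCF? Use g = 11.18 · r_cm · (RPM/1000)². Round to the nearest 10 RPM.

Original rotor: r = 195 mm / 2 = 97.5 mm = 9.75 cm
RCF_original = 11.18 × 9.75 × (36.773)² = 11.18 × 9.75 × 1,352.253529 ≈ 147,402.4 × g
147,402.4 = 11.18 × 6.4 × (N/1000)²
(N/1000)² = 147,402.4 / 71.552 = 2060.074
N = 1000 × √2060.074 ≈ 45,388.0

45390 RPM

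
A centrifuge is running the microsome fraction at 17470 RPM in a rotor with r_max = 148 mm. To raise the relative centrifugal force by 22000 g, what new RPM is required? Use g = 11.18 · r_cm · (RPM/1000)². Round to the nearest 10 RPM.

N₂ ≈ 20930 RPM

r = 148 mm = 14.8 cm
Current RCF = 11.18 × 14.8 × (17.47)² = 11.18 × 14.8 × 305.2009 ≈ 50,499.8 × g
Target RCF = 50,499.8 + 22,000 = 72,499.8 × g
(N/1000)² = 72,499.8 / 165.464 = 438.1606
N = 1000 × √438.1606 ≈ 20,932.3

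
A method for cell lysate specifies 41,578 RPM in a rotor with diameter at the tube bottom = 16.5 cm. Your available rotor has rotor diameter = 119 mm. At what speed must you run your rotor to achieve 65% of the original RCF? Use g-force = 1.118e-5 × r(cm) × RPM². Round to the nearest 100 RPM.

39500 RPM

Original rotor: r = 16.5 / 2 = 8.25 cm
RCF_original = 1.118 × 10⁻⁵ × 8.25 × (41578)² = 1.118 × 10⁻⁵ × 8.25 × 1,728,730,084 ≈ 159,449.4 × g
Target RCF = 0.65 × 159,449.4 ≈ 103,642.1 × g
Your rotor: r = 119 mm / 2 = 59.5 mm = 5.95 cm
103,642.1 = 1.118 × 10⁻⁵ × 5.95 × N²
N² = 103,642.1 / (6.6521 × 10⁻⁵) = 1,558,035,808
N ≈ √1,558,035,808 ≈ 39,472.0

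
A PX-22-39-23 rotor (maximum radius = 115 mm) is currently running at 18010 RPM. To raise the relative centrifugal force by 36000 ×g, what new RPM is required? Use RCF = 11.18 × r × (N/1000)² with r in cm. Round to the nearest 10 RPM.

≈ 24580 RPM

r = 115 mm = 11.5 cm
Current RCF = 11.18 × 11.5 × (18.01)² = 11.18 × 11.5 × 324.3601 ≈ 41,703 × g
Target RCF = 41,703 + 36,000 = 77,703 × g
(N/1000)² = 77,703 / 128.57 = 604.3634
N = 1000 × √604.3634 ≈ 24,583.8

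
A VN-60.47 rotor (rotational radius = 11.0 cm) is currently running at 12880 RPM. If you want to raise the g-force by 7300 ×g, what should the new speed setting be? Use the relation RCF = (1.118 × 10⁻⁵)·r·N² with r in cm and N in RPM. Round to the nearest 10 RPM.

N₂ ≈ 15010 RPM

Current RCF = 1.118 × 10⁻⁵ × 11 × (12880)² = 1.118 × 10⁻⁵ × 11 × 165,894,400 ≈ 20,401.7 × g
Target RCF = 20,401.7 + 7,300 = 27,701.7 × g
N² = 27,701.7 / (12.298 × 10⁻⁵) = 225,253,700
N ≈ √225,253,700 ≈ 15,008.5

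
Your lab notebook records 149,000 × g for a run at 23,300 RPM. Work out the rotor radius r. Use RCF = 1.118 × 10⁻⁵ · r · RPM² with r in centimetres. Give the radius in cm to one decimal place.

149000 = 1.118 × 10⁻⁵ × r × (23300)²
r = 149000 / (1.118 × 10⁻⁵ × 542,890,000) = 149000 / 6069.51 ≈ 24.549 cm

24.5 cm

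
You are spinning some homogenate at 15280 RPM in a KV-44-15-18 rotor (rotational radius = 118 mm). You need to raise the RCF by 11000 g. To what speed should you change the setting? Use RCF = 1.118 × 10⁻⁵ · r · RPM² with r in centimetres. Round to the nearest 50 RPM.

≈ 17800 RPM

r = 118 mm = 11.8 cm
Current RCF = 1.118 × 10⁻⁵ × 11.8 × (15280)² = 1.118 × 10⁻⁵ × 11.8 × 233,478,400 ≈ 30,801.4 × g
Target RCF = 30,801.4 + 11,000 = 41,801.4 × g
N² = 41,801.4 / (13.1924 × 10⁻⁵) = 316,859,707
N ≈ √316,859,707 ≈ 17,800.6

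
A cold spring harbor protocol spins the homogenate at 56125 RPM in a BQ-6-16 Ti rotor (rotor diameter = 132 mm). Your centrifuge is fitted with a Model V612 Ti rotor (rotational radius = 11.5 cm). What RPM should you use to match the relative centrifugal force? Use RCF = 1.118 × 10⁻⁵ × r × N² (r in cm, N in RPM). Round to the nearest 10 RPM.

42520 RPM

Original rotor: r = 132 mm / 2 = 66 mm = 6.6 cm
RCF = 1.118 × 10⁻⁵ × r × N²
RCF_original = 1.118 × 10⁻⁵ × 6.6 × (56125)² = 1.118 × 10⁻⁵ × 6.6 × 3,150,015,625 ≈ 232,433.4 × g
232,433.4 = 1.118 × 10⁻⁵ × 11.5 × N²
N² = 232,433.4 / (12.857 × 10⁻⁵) = 1,807,835,420
N ≈ √1,807,835,420 ≈ 42,518.6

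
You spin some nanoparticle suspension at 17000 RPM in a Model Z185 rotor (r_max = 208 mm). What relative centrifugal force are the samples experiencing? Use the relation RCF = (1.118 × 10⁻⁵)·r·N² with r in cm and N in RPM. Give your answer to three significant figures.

r = 208 mm = 20.8 cm
RCF = 1.118 × 10⁻⁵ × r × N²
RCF = 1.118 × 10⁻⁵ × 20.8 × (17000)² = 1.118 × 10⁻⁵ × 20.8 × 289,000,000 ≈ 67,205.2 × g

RCF ≈ 67200 g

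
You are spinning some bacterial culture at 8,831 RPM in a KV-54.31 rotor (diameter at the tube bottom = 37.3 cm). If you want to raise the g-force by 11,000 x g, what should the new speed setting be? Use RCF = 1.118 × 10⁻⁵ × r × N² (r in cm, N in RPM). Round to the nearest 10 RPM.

≈ 11430 RPM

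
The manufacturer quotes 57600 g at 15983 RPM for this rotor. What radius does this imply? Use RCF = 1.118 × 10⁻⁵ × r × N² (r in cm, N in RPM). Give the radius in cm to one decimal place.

r ≈ 20.2 cm

57600 = 1.118 × 10⁻⁵ × r × (15983)²
r = 57600 / (1.118 × 10⁻⁵ × 255,456,289) = 57600 / 2856.001 ≈ 20.168 cm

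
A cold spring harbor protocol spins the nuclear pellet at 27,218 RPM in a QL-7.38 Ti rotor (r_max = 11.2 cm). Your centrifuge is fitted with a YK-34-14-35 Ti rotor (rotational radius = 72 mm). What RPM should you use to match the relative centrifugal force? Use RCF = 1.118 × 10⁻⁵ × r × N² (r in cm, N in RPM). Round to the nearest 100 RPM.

RCF = 1.118 × 10⁻⁵ × r × N²
RCF_original = 1.118 × 10⁻⁵ × 11.2 × (27218)² = 1.118 × 10⁻⁵ × 11.2 × 740,819,524 ≈ 92,762.5 × g
Your rotor: r = 72 mm = 7.2 cm
92,762.5 = 1.118 × 10⁻⁵ × 7.2 × N²
N² = 92,762.5 / (8.0496 × 10⁻⁵) = 1,152,386,454
N ≈ √1,152,386,454 ≈ 33,946.8

33900 RPM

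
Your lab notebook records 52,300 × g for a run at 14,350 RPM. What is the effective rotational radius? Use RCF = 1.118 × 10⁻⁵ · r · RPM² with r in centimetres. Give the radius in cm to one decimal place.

22.7 cm

RCF = 1.118 × 10⁻⁵ × r × N²
52300 = 1.118 × 10⁻⁵ × r × (14350)²
r = 52300 / (1.118 × 10⁻⁵ × 205,922,500) = 52300 / 2302.214 ≈ 22.717 cm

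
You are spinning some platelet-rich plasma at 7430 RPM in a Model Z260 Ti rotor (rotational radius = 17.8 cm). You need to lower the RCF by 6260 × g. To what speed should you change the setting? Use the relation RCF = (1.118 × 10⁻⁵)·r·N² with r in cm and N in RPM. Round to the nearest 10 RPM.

Current RCF = 1.118 × 10⁻⁵ × 17.8 × (7430)² = 1.118 × 10⁻⁵ × 17.8 × 55,204,900 ≈ 10,986 × g
Target RCF = 10,986 − 6,260 = 4,726 × g
N² = 4,726 / (19.9004 × 10⁻⁵) = 23,748,266
N ≈ √23,748,266 ≈ 4,873.2

4870 RPM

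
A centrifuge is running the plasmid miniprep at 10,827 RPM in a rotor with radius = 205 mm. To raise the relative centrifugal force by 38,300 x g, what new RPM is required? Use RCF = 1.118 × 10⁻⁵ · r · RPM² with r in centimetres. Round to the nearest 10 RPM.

≈ 16860 RPM

r = 205 mm = 20.5 cm
Current RCF = 1.118 × 10⁻⁵ × 20.5 × (10827)² = 1.118 × 10⁻⁵ × 20.5 × 117,223,929 ≈ 26,866.6 × g
Target RCF = 26,866.6 + 38,300 = 65,166.6 × g
N² = 65,166.6 / (22.919 × 10⁻⁵) = 284,334,395
N ≈ √284,334,395 ≈ 16,862.2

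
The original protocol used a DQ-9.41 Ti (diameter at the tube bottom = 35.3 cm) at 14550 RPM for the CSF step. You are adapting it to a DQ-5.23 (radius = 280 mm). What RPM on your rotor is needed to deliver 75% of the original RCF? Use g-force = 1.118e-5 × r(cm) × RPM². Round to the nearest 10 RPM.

Original rotor: r = 35.3 / 2 = 17.65 cm
RCF_original = 1.118 × 10⁻⁵ × 17.65 × (14550)² = 1.118 × 10⁻⁵ × 17.65 × 211,702,500 ≈ 41,774.6 × g
Target RCF = 0.75 × 41,774.6 ≈ 31,330.9 × g
Your rotor: r = 280 mm = 28.0 cm
31,330.9 = 1.118 × 10⁻⁵ × 28 × N²
N² = 31,330.9 / (31.304 × 10⁻⁵) = 100,085,932
N ≈ √100,085,932 ≈ 10,004.3

10000 RPM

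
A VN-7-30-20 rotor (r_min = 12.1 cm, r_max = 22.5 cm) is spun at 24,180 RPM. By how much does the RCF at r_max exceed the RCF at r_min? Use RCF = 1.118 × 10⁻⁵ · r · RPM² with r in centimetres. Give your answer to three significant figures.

68000 ×g

ΔRCF = 1.118 × 10⁻⁵ × (r_max − r_min) × N² = 1.118 × 10⁻⁵ × 10.4 × 584,672,400 ≈ 67,981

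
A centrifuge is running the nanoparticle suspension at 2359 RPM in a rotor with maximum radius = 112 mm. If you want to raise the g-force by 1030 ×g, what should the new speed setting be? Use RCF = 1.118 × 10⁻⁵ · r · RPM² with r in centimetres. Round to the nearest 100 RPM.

≈ 3700 RPM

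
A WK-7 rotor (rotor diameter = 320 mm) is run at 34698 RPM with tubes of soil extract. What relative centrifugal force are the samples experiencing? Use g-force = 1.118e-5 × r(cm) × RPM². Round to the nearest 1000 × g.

r = 320 mm / 2 = 160 mm = 16 cm
RCF = 1.118 × 10⁻⁵ × r × N²
RCF = 1.118 × 10⁻⁵ × 16 × (34698)² = 1.118 × 10⁻⁵ × 16 × 1,203,951,204 ≈ 215,362.8 × g

≈ 215000 ×g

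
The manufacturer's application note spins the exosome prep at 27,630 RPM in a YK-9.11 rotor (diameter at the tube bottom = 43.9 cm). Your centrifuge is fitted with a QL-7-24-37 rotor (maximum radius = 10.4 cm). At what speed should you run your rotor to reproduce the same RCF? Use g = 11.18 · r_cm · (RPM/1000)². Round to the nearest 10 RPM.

≈ 40140 RPM

Original rotor: r = 43.9 / 2 = 21.95 cm
RCF_original = 11.18 × 21.95 × (27.63)² = 11.18 × 21.95 × 763.4169 ≈ 187,343.3 × g
187,343.3 = 11.18 × 10.4 × (N/1000)²
(N/1000)² = 187,343.3 / 116.272 = 1611.25
N = 1000 × √1611.25 ≈ 40,140.4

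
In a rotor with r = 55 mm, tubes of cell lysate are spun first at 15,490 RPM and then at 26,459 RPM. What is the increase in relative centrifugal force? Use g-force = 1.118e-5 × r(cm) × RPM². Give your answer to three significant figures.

r = 55 mm = 5.5 cm
RCF₁ = 1.118 × 10⁻⁵ × 5.5 × (15490)² = 1.118 × 10⁻⁵ × 5.5 × 239,940,100 ≈ 14,753.9 × g
RCF₂ = 1.118 × 10⁻⁵ × 5.5 × (26459)² = 1.118 × 10⁻⁵ × 5.5 × 700,078,681 ≈ 43,047.8 × g
Increase = 43,047.8 − 14,753.9 = 28,293.9

28300 g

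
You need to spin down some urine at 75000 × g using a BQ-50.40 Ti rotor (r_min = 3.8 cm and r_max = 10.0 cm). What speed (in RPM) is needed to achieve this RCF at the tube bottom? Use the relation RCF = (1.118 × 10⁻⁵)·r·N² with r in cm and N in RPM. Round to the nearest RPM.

Use r_max = 10.0 cm.
75,000 = 1.118 × 10⁻⁵ × 10 × N²
N² = 75,000 / (11.18 × 10⁻⁵) = 670,840,787
N ≈ √670,840,787 ≈ 25,900.6

N ≈ 25901 RPM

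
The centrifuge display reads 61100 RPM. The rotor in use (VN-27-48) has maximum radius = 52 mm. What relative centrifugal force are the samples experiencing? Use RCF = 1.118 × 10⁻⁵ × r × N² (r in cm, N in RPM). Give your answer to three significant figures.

≈ 217000 × g

r = 52 mm = 5.2 cm
RCF = 1.118 × 10⁻⁵ × r × N²
RCF = 1.118 × 10⁻⁵ × 5.2 × (61100)² = 1.118 × 10⁻⁵ × 5.2 × 3,733,210,000 ≈ 217,033.9 × g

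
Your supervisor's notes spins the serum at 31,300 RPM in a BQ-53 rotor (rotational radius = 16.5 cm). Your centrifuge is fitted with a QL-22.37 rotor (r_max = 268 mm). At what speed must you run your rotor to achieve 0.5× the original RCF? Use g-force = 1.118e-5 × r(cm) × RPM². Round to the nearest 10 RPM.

RCF_original = 1.118 × 10⁻⁵ × 16.5 × (31300)² = 1.118 × 10⁻⁵ × 16.5 × 979,690,000 ≈ 180,723.4 × g
Target RCF = 0.5 × 180,723.4 ≈ 90,361.7 × g
Your rotor: r = 268 mm = 26.8 cm
90,361.7 = 1.118 × 10⁻⁵ × 26.8 × N²
N² = 90,361.7 / (29.9624 × 10⁻⁵) = 301,583,652
N ≈ √301,583,652 ≈ 17,366.2

≈ 17370 RPM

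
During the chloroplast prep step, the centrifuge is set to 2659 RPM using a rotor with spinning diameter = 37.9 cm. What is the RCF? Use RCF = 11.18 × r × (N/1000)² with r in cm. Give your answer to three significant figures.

RCF ≈ 1500 x g

r = 37.9 / 2 = 18.95 cm
RCF = 11.18 × r × (N/1000)²
RCF = 11.18 × 18.95 × (2.659)² = 11.18 × 18.95 × 7.070281 ≈ 1,497.9 × g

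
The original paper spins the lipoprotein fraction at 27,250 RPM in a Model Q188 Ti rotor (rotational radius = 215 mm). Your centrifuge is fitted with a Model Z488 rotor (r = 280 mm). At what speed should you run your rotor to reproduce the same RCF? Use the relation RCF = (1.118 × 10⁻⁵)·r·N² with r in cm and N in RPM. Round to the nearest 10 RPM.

Original rotor: r = 215 mm = 21.5 cm
RCF = 1.118 × 10⁻⁵ × r × N²
RCF_original = 1.118 × 10⁻⁵ × 21.5 × (27250)² = 1.118 × 10⁻⁵ × 21.5 × 742,562,500 ≈ 178,489.7 × g
Your rotor: r = 280 mm = 28.0 cm
178,489.7 = 1.118 × 10⁻⁵ × 28 × N²
N² = 178,489.7 / (31.304 × 10⁻⁵) = 570,181,766
N ≈ √570,181,766 ≈ 23,878.5

23880 RPM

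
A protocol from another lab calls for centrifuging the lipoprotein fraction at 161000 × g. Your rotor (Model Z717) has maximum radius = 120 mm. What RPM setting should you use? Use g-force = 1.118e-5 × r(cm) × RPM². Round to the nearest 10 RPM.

≈ 34640 RPM

r = 120 mm = 12.0 cm
RCF = 1.118 × 10⁻⁵ × r × N²
161,000 = 1.118 × 10⁻⁵ × 12 × N²
N² = 161,000 / (13.416 × 10⁻⁵) = 1,200,059,630
N ≈ √1,200,059,630 ≈ 34,641.9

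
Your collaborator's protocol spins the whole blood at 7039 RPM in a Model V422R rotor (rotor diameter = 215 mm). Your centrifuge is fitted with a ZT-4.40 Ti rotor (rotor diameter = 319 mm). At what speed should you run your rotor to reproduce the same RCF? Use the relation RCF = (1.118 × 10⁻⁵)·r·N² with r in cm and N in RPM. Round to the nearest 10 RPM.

≈ 5780 RPM

Original rotor: r = 215 mm / 2 = 107.5 mm = 10.75 cm
RCF_original = 1.118 × 10⁻⁵ × 10.75 × (7039)² = 1.118 × 10⁻⁵ × 10.75 × 49,547,521 ≈ 5,954.9 × g
Your rotor: r = 319 mm / 2 = 159.5 mm = 15.95 cm
5,954.9 = 1.118 × 10⁻⁵ × 15.95 × N²
N² = 5,954.9 / (17.8321 × 10⁻⁵) = 33,394,272
N ≈ √33,394,272 ≈ 5,778.8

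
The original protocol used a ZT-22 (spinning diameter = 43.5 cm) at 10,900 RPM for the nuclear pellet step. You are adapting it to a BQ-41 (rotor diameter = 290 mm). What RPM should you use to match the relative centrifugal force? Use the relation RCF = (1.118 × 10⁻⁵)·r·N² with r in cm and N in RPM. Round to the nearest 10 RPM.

≈ 13350 RPM

Original rotor: r = 43.5 / 2 = 21.75 cm
RCF_original = 1.118 × 10⁻⁵ × 21.75 × (10900)² = 1.118 × 10⁻⁵ × 21.75 × 118,810,000 ≈ 28,890.4 × g
Your rotor: r = 290 mm / 2 = 145 mm = 14.5 cm
28,890.4 = 1.118 × 10⁻⁵ × 14.5 × N²
N² = 28,890.4 / (16.211 × 10⁻⁵) = 178,214,792
N ≈ √178,214,792 ≈ 13,349.7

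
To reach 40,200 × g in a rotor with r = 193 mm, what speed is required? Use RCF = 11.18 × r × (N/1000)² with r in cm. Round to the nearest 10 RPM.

r = 193 mm = 19.3 cm
40,200 = 11.18 × 19.3 × (N/1000)²
(N/1000)² = 40,200 / 215.774 = 186.306
N = 1000 × √186.306 ≈ 13,649.4

≈ 13650 RPM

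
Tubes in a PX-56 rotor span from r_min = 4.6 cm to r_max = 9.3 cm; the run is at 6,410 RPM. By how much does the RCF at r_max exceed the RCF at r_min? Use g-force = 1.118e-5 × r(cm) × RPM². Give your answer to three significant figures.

RCF_max = 1.118 × 10⁻⁵ × 9.3 × (6410)² = 1.118 × 10⁻⁵ × 9.3 × 41,088,100 ≈ 4,272.1 × g
RCF_min = 1.118 × 10⁻⁵ × 4.6 × (6410)² = 1.118 × 10⁻⁵ × 4.6 × 41,088,100 ≈ 2,113.1 × g
ΔRCF = 4,272.1 − 2,113.1 = 2,159

ΔRCF ≈ 2160 x g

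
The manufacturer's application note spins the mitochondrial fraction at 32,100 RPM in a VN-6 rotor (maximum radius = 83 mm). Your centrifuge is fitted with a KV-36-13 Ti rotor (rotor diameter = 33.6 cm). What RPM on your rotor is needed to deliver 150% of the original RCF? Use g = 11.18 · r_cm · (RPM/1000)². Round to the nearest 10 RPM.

27630 RPM

Original rotor: r = 83 mm = 8.3 cm
RCF_original = 11.18 × 8.3 × (32.1)² = 11.18 × 8.3 × 1,030.41 ≈ 95,615.9 × g
Target RCF = 1.5 × 95,615.9 ≈ 143,423.8 × g
Your rotor: r = 33.6 / 2 = 16.8 cm
143,423.8 = 11.18 × 16.8 × (N/1000)²
(N/1000)² = 143,423.8 / 187.824 = 763.6074
N = 1000 × √763.6074 ≈ 27,633.4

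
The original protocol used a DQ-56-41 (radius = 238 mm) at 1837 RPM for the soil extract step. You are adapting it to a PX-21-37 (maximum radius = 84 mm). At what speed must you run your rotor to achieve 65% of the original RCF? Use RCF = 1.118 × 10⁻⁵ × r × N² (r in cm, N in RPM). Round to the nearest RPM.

2493 RPM

Original rotor: r = 238 mm = 23.8 cm
RCF_original = 1.118 × 10⁻⁵ × 23.8 × (1837)² = 1.118 × 10⁻⁵ × 23.8 × 3,374,569 ≈ 897.9 × g
Target RCF = 0.65 × 897.9 ≈ 583.6 × g
Your rotor: r = 84 mm = 8.4 cm
583.6 = 1.118 × 10⁻⁵ × 8.4 × N²
N² = 583.6 / (9.3912 × 10⁻⁵) = 6,214,328
N ≈ √6,214,328 ≈ 2,492.9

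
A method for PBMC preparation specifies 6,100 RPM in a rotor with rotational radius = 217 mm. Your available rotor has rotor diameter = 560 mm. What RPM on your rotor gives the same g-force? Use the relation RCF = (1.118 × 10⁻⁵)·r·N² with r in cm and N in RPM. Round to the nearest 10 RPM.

5370 RPM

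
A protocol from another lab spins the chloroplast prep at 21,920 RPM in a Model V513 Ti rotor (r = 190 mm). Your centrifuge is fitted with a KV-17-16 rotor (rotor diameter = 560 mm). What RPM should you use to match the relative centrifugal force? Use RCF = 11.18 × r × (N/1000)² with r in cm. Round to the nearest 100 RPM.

≈ 18100 RPM

Original rotor: r = 190 mm = 19.0 cm
RCF = 11.18 × r × (N/1000)²
RCF_original = 11.18 × 19 × (21.92)² = 11.18 × 19 × 480.4864 ≈ 102,064.9 × g
Your rotor: r = 560 mm / 2 = 280 mm = 28 cm
102,064.9 = 11.18 × 28 × (N/1000)²
(N/1000)² = 102,064.9 / 313.04 = 326.0443
N = 1000 × √326.0443 ≈ 18,056.7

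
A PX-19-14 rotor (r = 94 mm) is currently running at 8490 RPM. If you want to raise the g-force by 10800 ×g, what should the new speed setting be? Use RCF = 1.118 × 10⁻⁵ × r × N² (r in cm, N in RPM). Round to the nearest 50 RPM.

r = 94 mm = 9.4 cm
Current RCF = 1.118 × 10⁻⁵ × 9.4 × (8490)² = 1.118 × 10⁻⁵ × 9.4 × 72,080,100 ≈ 7,575 × g
Target RCF = 7,575 + 10,800 = 18,375 × g
N² = 18,375 / (10.5092 × 10⁻⁵) = 174,846,801
N ≈ √174,846,801 ≈ 13,223.0

≈ 13200 RPM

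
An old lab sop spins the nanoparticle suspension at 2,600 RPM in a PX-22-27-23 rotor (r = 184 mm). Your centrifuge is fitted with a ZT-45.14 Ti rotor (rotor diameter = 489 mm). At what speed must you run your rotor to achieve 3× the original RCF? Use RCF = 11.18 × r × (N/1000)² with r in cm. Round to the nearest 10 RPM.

≈ 3910 RPM

Original rotor: r = 184 mm = 18.4 cm
RCF_original = 11.18 × 18.4 × (2.6)² = 11.18 × 18.4 × 6.76 ≈ 1,390.6 × g
Target RCF = 3 × 1,390.6 ≈ 4,171.8 × g
Your rotor: r = 489 mm / 2 = 244.5 mm = 24.45 cm
4,171.8 = 11.18 × 24.45 × (N/1000)²
(N/1000)² = 4,171.8 / 273.351 = 15.2617
N = 1000 × √15.2617 ≈ 3,906.6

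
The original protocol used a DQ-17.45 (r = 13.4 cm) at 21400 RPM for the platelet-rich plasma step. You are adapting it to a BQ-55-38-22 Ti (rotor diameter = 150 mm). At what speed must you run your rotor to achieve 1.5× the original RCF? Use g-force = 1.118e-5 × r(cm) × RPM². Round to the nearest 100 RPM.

RCF_original = 1.118 × 10⁻⁵ × 13.4 × (21400)² = 1.118 × 10⁻⁵ × 13.4 × 457,960,000 ≈ 68,607.9 × g
Target RCF = 1.5 × 68,607.9 ≈ 102,911.8 × g
Your rotor: r = 150 mm / 2 = 75 mm = 7.5 cm
102,911.8 = 1.118 × 10⁻⁵ × 7.5 × N²
N² = 102,911.8 / (8.385 × 10⁻⁵) = 1,227,332,141
N ≈ √1,227,332,141 ≈ 35,033.3

35000 RPM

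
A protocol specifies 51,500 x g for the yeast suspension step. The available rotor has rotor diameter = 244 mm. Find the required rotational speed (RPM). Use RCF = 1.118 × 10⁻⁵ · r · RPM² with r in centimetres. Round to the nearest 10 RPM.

19430 RPM

r = 244 mm / 2 = 122 mm = 12.2 cm
51,500 = 1.118 × 10⁻⁵ × 12.2 × N²
N² = 51,500 / (13.6396 × 10⁻⁵) = 377,577,055
N ≈ √377,577,055 ≈ 19,431.3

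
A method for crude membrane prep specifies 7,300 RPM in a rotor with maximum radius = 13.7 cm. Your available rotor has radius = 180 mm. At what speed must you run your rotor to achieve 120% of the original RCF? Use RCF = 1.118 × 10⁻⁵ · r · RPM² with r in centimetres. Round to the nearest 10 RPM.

≈ 6980 RPM

RCF = 1.118 × 10⁻⁵ × r × N²
RCF_original = 1.118 × 10⁻⁵ × 13.7 × (7300)² = 1.118 × 10⁻⁵ × 13.7 × 53,290,000 ≈ 8,162.2 × g
Target RCF = 1.2 × 8,162.2 ≈ 9,794.6 × g
Your rotor: r = 180 mm = 18.0 cm
9,794.6 = 1.118 × 10⁻⁵ × 18 × N²
N² = 9,794.6 / (20.124 × 10⁻⁵) = 48,671,238
N ≈ √48,671,238 ≈ 6,976.5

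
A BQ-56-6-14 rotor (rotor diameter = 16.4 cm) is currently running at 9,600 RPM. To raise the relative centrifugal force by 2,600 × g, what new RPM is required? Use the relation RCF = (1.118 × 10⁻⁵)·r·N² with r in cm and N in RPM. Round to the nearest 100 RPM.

r = 16.4 / 2 = 8.2 cm
Current RCF = 1.118 × 10⁻⁵ × 8.2 × (9600)² = 1.118 × 10⁻⁵ × 8.2 × 92,160,000 ≈ 8,448.9 × g
Target RCF = 8,448.9 + 2,600 = 11,048.9 × g
N² = 11,048.9 / (9.1676 × 10⁻⁵) = 120,521,183
N ≈ √120,521,183 ≈ 10,978.2

11000 RPM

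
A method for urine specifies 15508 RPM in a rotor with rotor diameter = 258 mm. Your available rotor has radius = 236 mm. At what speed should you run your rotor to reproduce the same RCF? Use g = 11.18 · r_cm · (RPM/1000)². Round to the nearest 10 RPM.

Original rotor: r = 258 mm / 2 = 129 mm = 12.9 cm
RCF_original = 11.18 × 12.9 × (15.508)² = 11.18 × 12.9 × 240.498064 ≈ 34,685.1 × g
Your rotor: r = 236 mm = 23.6 cm
34,685.1 = 11.18 × 23.6 × (N/1000)²
(N/1000)² = 34,685.1 / 263.848 = 131.4586
N = 1000 × √131.4586 ≈ 11,465.5

11470 RPM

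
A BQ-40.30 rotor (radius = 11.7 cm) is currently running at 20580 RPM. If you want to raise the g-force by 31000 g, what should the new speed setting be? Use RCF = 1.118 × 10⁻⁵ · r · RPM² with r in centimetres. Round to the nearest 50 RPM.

≈ 25700 RPM

Current RCF = 1.118 × 10⁻⁵ × 11.7 × (20580)² = 1.118 × 10⁻⁵ × 11.7 × 423,536,400 ≈ 55,401.1 × g
Target RCF = 55,401.1 + 31,000 = 86,401.1 × g
N² = 86,401.1 / (13.0806 × 10⁻⁵) = 660,528,569
N ≈ √660,528,569 ≈ 25,700.8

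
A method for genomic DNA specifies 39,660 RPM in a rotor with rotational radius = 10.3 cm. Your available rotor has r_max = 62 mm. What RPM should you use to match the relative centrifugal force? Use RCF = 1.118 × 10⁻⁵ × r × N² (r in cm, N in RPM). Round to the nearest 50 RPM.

≈ 51100 RPM

RCF = 1.118 × 10⁻⁵ × r × N²
RCF_original = 1.118 × 10⁻⁵ × 10.3 × (39660)² = 1.118 × 10⁻⁵ × 10.3 × 1,572,915,600 ≈ 181,127.5 × g
Your rotor: r = 62 mm = 6.2 cm
181,127.5 = 1.118 × 10⁻⁵ × 6.2 × N²
N² = 181,127.5 / (6.9316 × 10⁻⁵) = 2,613,069,133
N ≈ √2,613,069,133 ≈ 51,118.2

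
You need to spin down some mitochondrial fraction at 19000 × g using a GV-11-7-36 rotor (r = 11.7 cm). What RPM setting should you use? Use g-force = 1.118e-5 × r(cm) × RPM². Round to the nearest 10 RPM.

RCF = 1.118 × 10⁻⁵ × r × N²
19,000 = 1.118 × 10⁻⁵ × 11.7 × N²
N² = 19,000 / (13.0806 × 10⁻⁵) = 145,253,276
N ≈ √145,253,276 ≈ 12,052.1

≈ 12050 RPM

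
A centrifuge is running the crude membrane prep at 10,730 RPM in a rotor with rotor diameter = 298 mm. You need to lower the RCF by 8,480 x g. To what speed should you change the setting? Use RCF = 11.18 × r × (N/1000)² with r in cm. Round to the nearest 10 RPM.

8010 RPM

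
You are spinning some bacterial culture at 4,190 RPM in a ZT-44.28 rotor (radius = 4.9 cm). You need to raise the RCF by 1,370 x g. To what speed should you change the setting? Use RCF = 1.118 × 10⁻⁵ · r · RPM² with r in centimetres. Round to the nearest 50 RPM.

6500 RPM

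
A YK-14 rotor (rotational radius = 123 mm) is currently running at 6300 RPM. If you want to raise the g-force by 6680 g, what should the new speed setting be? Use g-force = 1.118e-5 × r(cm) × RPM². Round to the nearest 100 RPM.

9400 RPM

r = 123 mm = 12.3 cm
Current RCF = 1.118 × 10⁻⁵ × 12.3 × (6300)² = 1.118 × 10⁻⁵ × 12.3 × 39,690,000 ≈ 5,457.9 × g
Target RCF = 5,457.9 + 6,680 = 12,137.9 × g
N² = 12,137.9 / (13.7514 × 10⁻⁵) = 88,266,649
N ≈ √88,266,649 ≈ 9,395.0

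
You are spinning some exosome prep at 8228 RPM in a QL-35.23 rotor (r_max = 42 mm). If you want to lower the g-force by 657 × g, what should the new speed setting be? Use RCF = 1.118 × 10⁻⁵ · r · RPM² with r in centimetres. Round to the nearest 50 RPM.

r = 42 mm = 4.2 cm
Current RCF = 1.118 × 10⁻⁵ × 4.2 × (8228)² = 1.118 × 10⁻⁵ × 4.2 × 67,699,984 ≈ 3,178.9 × g
Target RCF = 3,178.9 − 657 = 2,521.9 × g
N² = 2,521.9 / (4.6956 × 10⁻⁵) = 53,707,726
N ≈ √53,707,726 ≈ 7,328.6

7350 RPM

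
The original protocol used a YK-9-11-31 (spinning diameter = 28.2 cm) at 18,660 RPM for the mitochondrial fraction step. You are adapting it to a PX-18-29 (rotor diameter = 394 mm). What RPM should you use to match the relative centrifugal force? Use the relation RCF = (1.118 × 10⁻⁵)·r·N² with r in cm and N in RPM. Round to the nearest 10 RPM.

15790 RPM

Original rotor: r = 28.2 / 2 = 14.1 cm
RCF_original = 1.118 × 10⁻⁵ × 14.1 × (18660)² = 1.118 × 10⁻⁵ × 14.1 × 348,195,600 ≈ 54,888.9 × g
Your rotor: r = 394 mm / 2 = 197 mm = 19.7 cm
54,888.9 = 1.118 × 10⁻⁵ × 19.7 × N²
N² = 54,888.9 / (22.0246 × 10⁻⁵) = 249,216,331
N ≈ √249,216,331 ≈ 15,786.6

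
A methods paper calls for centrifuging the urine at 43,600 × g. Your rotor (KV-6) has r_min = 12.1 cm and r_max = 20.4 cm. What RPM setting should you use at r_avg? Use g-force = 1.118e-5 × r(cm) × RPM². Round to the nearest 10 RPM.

N ≈ 15490 RPM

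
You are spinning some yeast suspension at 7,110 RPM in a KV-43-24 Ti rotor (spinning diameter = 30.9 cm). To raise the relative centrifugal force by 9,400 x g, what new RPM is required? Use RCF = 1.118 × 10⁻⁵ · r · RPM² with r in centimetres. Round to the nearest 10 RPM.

r = 30.9 / 2 = 15.45 cm
Current RCF = 1.118 × 10⁻⁵ × 15.45 × (7110)² = 1.118 × 10⁻⁵ × 15.45 × 50,552,100 ≈ 8,731.9 × g
Target RCF = 8,731.9 + 9,400 = 18,131.9 × g
N² = 18,131.9 / (17.2731 × 10⁻⁵) = 104,971,893
N ≈ √104,971,893 ≈ 10,245.6

N₂ ≈ 10250 RPM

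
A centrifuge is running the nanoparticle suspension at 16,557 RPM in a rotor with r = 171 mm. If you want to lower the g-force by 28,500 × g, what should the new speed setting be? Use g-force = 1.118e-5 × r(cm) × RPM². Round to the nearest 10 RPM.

r = 171 mm = 17.1 cm
Current RCF = 1.118 × 10⁻⁵ × 17.1 × (16557)² = 1.118 × 10⁻⁵ × 17.1 × 274,134,249 ≈ 52,408.4 × g
Target RCF = 52,408.4 − 28,500 = 23,908.4 × g
N² = 23,908.4 / (19.1178 × 10⁻⁵) = 125,058,323
N ≈ √125,058,323 ≈ 11,182.9

≈ 11180 RPM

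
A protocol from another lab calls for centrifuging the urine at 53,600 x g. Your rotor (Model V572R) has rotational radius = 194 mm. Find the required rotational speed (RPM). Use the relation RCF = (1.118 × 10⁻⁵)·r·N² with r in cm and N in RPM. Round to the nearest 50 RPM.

r = 194 mm = 19.4 cm
RCF = 1.118 × 10⁻⁵ × r × N²
53,600 = 1.118 × 10⁻⁵ × 19.4 × N²
N² = 53,600 / (21.6892 × 10⁻⁵) = 247,127,603
N ≈ √247,127,603 ≈ 15,720.3

15700 RPM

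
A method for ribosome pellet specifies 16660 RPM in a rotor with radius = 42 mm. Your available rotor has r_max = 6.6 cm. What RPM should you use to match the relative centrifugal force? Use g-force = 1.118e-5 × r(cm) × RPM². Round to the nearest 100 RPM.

Original rotor: r = 42 mm = 4.2 cm
RCF = 1.118 × 10⁻⁵ × r × N²
RCF_original = 1.118 × 10⁻⁵ × 4.2 × (16660)² = 1.118 × 10⁻⁵ × 4.2 × 277,555,600 ≈ 13,032.9 × g
13,032.9 = 1.118 × 10⁻⁵ × 6.6 × N²
N² = 13,032.9 / (7.3788 × 10⁻⁵) = 176,626,281
N ≈ √176,626,281 ≈ 13,290.1

13300 RPM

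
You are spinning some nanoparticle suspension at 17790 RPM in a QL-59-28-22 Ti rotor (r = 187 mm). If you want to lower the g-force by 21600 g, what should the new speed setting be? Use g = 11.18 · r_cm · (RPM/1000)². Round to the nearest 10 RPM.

r = 187 mm = 18.7 cm
Current RCF = 11.18 × 18.7 × (17.79)² = 11.18 × 18.7 × 316.4841 ≈ 66,166.1 × g
Target RCF = 66,166.1 − 21,600 = 44,566.1 × g
(N/1000)² = 44,566.1 / 209.066 = 213.1676
N = 1000 × √213.1676 ≈ 14,600.3

N₂ ≈ 14600 RPM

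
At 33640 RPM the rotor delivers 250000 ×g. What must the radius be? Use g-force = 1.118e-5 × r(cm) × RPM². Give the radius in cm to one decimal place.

19.8 cm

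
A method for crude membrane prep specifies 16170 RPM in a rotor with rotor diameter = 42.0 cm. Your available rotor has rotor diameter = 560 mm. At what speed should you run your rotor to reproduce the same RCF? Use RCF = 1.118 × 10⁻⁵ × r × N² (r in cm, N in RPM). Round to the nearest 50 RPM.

Original rotor: r = 42.0 / 2 = 21 cm
RCF_original = 1.118 × 10⁻⁵ × 21 × (16170)² = 1.118 × 10⁻⁵ × 21 × 261,468,900 ≈ 61,387.7 × g
Your rotor: r = 560 mm / 2 = 280 mm = 28 cm
61,387.7 = 1.118 × 10⁻⁵ × 28 × N²
N² = 61,387.7 / (31.304 × 10⁻⁵) = 196,101,776
N ≈ √196,101,776 ≈ 14,003.6

≈ 14000 RPM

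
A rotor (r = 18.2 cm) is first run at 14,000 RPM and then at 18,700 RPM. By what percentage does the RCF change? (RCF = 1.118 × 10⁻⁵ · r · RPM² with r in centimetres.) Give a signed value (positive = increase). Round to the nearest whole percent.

RCF ∝ N², so the ratio is (18700/14000)² = (1.335714)² = 1.7841.
Change = 1.7841 − 1 = +0.7841 → +78.4%.

+78%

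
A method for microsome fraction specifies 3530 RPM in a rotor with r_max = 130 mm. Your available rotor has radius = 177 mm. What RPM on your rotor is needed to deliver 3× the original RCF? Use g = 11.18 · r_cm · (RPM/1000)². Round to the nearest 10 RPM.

Original rotor: r = 130 mm = 13.0 cm
RCF_original = 11.18 × 13 × (3.53)² = 11.18 × 13 × 12.4609 ≈ 1,811.1 × g
Target RCF = 3 × 1,811.1 ≈ 5,433.3 × g
Your rotor: r = 177 mm = 17.7 cm
5,433.3 = 11.18 × 17.7 × (N/1000)²
(N/1000)² = 5,433.3 / 197.886 = 27.45672
N = 1000 × √27.45672 ≈ 5,239.9

≈ 5240 RPM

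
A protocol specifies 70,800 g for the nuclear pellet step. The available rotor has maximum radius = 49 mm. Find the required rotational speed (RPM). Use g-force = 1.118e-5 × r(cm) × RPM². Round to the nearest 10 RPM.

r = 49 mm = 4.9 cm
RCF = 1.118 × 10⁻⁵ × r × N²
70,800 = 1.118 × 10⁻⁵ × 4.9 × N²
N² = 70,800 / (5.4782 × 10⁻⁵) = 1,292,395,312
N ≈ √1,292,395,312 ≈ 35,949.9

≈ 35950 RPM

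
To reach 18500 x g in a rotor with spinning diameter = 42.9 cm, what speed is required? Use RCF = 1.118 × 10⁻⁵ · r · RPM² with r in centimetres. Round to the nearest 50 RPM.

r = 42.9 / 2 = 21.45 cm
RCF = 1.118 × 10⁻⁵ × r × N²
18,500 = 1.118 × 10⁻⁵ × 21.45 × N²
N² = 18,500 / (23.9811 × 10⁻⁵) = 77,144,084
N ≈ √77,144,084 ≈ 8,783.2

≈ 8800 RPM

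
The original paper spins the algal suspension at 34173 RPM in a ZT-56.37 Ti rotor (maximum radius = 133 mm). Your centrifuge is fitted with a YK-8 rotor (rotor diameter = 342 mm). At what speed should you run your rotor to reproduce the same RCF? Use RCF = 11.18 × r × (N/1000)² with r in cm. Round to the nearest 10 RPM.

≈ 30140 RPM

Original rotor: r = 133 mm = 13.3 cm
RCF_original = 11.18 × 13.3 × (34.173)² = 11.18 × 13.3 × 1,167.793929 ≈ 173,644 × g
Your rotor: r = 342 mm / 2 = 171 mm = 17.1 cm
173,644 = 11.18 × 17.1 × (N/1000)²
(N/1000)² = 173,644 / 191.178 = 908.2844
N = 1000 × √908.2844 ≈ 30,137.8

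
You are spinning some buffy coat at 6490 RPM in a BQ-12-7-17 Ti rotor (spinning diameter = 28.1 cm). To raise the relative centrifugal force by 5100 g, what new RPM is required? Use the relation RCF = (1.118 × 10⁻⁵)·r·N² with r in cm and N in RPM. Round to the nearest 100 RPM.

r = 28.1 / 2 = 14.05 cm
Current RCF = 1.118 × 10⁻⁵ × 14.05 × (6490)² = 1.118 × 10⁻⁵ × 14.05 × 42,120,100 ≈ 6,616.2 × g
Target RCF = 6,616.2 + 5,100 = 11,716.2 × g
N² = 11,716.2 / (15.7079 × 10⁻⁵) = 74,587,946
N ≈ √74,587,946 ≈ 8,636.4

≈ 8600 RPM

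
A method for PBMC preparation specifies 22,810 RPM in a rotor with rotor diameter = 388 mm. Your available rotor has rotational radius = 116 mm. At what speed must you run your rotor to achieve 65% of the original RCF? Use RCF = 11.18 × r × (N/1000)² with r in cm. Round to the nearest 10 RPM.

23780 RPM

Original rotor: r = 388 mm / 2 = 194 mm = 19.4 cm
RCF = 11.18 × r × (N/1000)²
RCF_original = 11.18 × 19.4 × (22.81)² = 11.18 × 19.4 × 520.2961 ≈ 112,848.1 × g
Target RCF = 0.65 × 112,848.1 ≈ 73,351.3 × g
Your rotor: r = 116 mm = 11.6 cm
73,351.3 = 11.18 × 11.6 × (N/1000)²
(N/1000)² = 73,351.3 / 129.688 = 565.5982
N = 1000 × √565.5982 ≈ 23,782.3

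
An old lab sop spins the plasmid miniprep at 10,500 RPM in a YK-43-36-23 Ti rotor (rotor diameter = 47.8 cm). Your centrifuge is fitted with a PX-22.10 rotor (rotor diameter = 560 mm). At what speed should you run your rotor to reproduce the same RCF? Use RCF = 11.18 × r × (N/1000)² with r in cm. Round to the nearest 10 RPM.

≈ 9700 RPM

Original rotor: r = 47.8 / 2 = 23.9 cm
RCF_original = 11.18 × 23.9 × (10.5)² = 11.18 × 23.9 × 110.25 ≈ 29,459 × g
Your rotor: r = 560 mm / 2 = 280 mm = 28 cm
29,459 = 11.18 × 28 × (N/1000)²
(N/1000)² = 29,459 / 313.04 = 94.10618
N = 1000 × √94.10618 ≈ 9,700.8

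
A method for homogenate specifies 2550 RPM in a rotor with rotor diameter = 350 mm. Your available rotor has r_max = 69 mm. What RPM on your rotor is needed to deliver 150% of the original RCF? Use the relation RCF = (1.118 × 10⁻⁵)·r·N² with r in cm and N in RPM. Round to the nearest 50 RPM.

4950 RPM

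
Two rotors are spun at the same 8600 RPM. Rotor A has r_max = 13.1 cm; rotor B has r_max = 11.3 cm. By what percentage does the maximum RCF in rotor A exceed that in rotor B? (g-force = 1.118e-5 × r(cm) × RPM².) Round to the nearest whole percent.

16%

At equal RPM, RCF scales linearly with r: ratio = 13.1 / 11.3 = 1.1593.
So rotor A delivers 15.9% more g-force.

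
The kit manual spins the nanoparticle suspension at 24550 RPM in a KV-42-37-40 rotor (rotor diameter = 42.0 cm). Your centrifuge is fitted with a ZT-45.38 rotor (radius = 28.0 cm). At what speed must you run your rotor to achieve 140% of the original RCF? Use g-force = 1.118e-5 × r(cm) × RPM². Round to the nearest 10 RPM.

≈ 25160 RPM

Original rotor: r = 42.0 / 2 = 21 cm
RCF_original = 1.118 × 10⁻⁵ × 21 × (24550)² = 1.118 × 10⁻⁵ × 21 × 602,702,500 ≈ 141,502.5 × g
Target RCF = 1.4 × 141,502.5 ≈ 198,103.5 × g
198,103.5 = 1.118 × 10⁻⁵ × 28 × N²
N² = 198,103.5 / (31.304 × 10⁻⁵) = 632,837,657
N ≈ √632,837,657 ≈ 25,156.3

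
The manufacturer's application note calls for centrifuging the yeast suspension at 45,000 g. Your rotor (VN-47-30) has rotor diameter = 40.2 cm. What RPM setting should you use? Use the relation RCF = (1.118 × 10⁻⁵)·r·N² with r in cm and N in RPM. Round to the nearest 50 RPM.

r = 40.2 / 2 = 20.1 cm
45,000 = 1.118 × 10⁻⁵ × 20.1 × N²
N² = 45,000 / (22.4718 × 10⁻⁵) = 200,250,981
N ≈ √200,250,981 ≈ 14,151.0

N ≈ 14150 RPM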